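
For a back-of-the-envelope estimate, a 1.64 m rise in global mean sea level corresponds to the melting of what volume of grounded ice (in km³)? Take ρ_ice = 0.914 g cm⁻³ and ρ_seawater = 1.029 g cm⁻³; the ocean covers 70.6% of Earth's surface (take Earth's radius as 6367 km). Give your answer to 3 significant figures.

Required water volume = Δh × A = 1.64 m × 3.60×10^14 m² = 5.898×10^14 m³ = 5.898×10^5 km³.
Ice volume = water volume × ρ_w/ρ_ice = 5.898×10^5 × 1029/914 = 6.64×10^5 km³.

≈ 6.64×10^5 km³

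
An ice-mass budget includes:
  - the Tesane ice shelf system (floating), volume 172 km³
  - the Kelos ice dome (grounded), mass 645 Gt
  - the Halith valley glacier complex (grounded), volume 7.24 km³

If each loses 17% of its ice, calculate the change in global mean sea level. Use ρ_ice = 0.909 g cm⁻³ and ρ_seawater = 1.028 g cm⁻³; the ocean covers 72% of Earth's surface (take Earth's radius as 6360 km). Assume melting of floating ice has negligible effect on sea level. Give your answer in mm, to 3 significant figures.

The Tesane ice shelf system is floating and already displaces its own weight of water, so its melt adds essentially nothing to sea level.
Kelos: 0.17 × 645 Gt = 1.096×10^14 kg; dividing by ρ_w = 1.028 g cm⁻³ = 1028 kg m⁻³ gives 1.067×10^11 m³ of water.
Halith: 0.17 × 7.24 km³ × (909/1028) = 1.088 km³ of water.
Total added water ≈ 1.078×10^11 m³ over 3.66×10^14 m² → Δh = 2.94×10^-4 m = 0.294 mm.

≈ 0.294 mm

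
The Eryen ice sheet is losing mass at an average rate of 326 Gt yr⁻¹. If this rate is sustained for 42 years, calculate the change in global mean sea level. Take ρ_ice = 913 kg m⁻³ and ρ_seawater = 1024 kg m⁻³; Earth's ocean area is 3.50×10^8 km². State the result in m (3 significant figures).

Total mass lost = 326 Gt/yr × 42 yr = 1.369×10^4 Gt = 1.369×10^16 kg.
ρ_w = 1024 kg m⁻³, so water volume = 1.369×10^16 / 1024 = 1.337×10^13 m³.
Δh = 1.337×10^13 / 3.50×10^14 = 0.0382 m.

≈ 0.0382 m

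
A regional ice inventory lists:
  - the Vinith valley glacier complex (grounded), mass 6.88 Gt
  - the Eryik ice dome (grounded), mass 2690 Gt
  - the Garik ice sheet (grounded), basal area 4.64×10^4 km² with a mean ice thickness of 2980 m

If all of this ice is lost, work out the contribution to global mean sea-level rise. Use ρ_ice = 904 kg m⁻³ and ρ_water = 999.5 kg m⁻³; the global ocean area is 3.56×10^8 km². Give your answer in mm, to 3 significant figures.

Vinith: 6.88 Gt = 6.880×10^12 kg; dividing by ρ_w = 999.5 kg m⁻³ gives 6.883×10^9 m³ of water.
Eryik: 2690 Gt = 2.690×10^15 kg; dividing by ρ_w = 999.5 kg m⁻³ gives 2.691×10^12 m³ of water.
Garik: ice volume = 4.64×10^4 km² × 2980 m = 1.383×10^5 km³; 1.383×10^5 × (904/999.5) = 1.251×10^5 km³ of water.
Total added water ≈ 1.278×10^14 m³ over 3.56×10^14 m² → Δh = 0.359 m = 359 mm.

≈ 359 mm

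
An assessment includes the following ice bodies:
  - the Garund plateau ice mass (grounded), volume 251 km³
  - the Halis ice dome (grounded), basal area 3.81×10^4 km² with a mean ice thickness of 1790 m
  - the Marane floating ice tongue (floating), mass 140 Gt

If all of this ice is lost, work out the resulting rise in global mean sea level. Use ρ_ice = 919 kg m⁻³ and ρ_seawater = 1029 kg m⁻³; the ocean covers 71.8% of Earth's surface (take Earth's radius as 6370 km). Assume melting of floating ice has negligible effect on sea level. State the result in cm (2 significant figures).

≈ 17 cm

Garund: 251 km³ × (919/1029) = 224.2 km³ of water.
Halis: ice volume = 3.81×10^4 km² × 1790 m = 6.820×10^4 km³; 6.820×10^4 × (919/1029) = 6.091×10^4 km³ of water.
The Marane floating ice tongue is floating and already displaces its own weight of water, so its melt adds essentially nothing to sea level.
Total added water ≈ 6.113×10^13 m³ over 3.66×10^14 m² → Δh = 0.167 m = 17 cm.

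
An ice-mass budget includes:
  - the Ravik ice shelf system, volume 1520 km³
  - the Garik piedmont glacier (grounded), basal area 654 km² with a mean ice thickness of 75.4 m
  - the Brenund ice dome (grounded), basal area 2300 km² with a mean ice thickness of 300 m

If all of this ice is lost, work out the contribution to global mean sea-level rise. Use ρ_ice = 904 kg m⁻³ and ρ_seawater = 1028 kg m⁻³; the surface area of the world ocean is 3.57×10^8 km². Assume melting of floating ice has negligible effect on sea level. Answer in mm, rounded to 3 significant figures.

≈ 1.82 mm

The Ravik ice shelf system is floating and already displaces its own weight of water, so its melt adds essentially nothing to sea level.
Garik: ice volume = 654 km² × 75.4 m = 49.31 km³; 49.31 × (904/1028) = 43.36 km³ of water.
Brenund: ice volume = 2300 km² × 300 m = 690.0 km³; 690.0 × (904/1028) = 606.8 km³ of water.
Total added water ≈ 6.501×10^11 m³ over 3.57×10^14 m² → Δh = 1.82×10^-3 m = 1.82 mm.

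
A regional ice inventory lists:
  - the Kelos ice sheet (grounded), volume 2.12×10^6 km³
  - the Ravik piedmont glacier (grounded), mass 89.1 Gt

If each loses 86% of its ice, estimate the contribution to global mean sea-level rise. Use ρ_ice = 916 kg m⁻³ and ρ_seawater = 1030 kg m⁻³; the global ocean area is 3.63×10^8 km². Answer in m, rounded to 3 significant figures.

≈ 4.47 m

Kelos: 0.86 × 2.12×10^6 km³ × (916/1030) = 1.621×10^6 km³ of water.
Ravik: 0.86 × 89.1 Gt = 7.663×10^13 kg; dividing by ρ_w = 1030 kg m⁻³ gives 7.439×10^10 m³ of water.
Total added water ≈ 1.621×10^15 m³ over 3.63×10^14 m² → Δh = 4.47 m.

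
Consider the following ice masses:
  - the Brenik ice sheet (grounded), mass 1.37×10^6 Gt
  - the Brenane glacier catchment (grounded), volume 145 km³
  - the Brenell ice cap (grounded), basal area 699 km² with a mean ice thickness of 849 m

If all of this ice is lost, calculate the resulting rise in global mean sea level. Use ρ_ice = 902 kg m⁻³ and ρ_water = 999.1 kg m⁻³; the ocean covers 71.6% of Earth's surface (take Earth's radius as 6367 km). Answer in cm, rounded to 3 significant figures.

Brenik: 1.37×10^6 Gt = 1.370×10^18 kg; dividing by ρ_w = 999.1 kg m⁻³ gives 1.371×10^15 m³ of water.
Brenane: 145 km³ × (902/999.1) = 130.9 km³ of water.
Brenell: ice volume = 699 km² × 849 m = 593.5 km³; 593.5 × (902/999.1) = 535.8 km³ of water.
Total added water ≈ 1.372×10^15 m³ over 3.65×10^14 m² → Δh = 3.76 m = 376 cm.

≈ 376 cm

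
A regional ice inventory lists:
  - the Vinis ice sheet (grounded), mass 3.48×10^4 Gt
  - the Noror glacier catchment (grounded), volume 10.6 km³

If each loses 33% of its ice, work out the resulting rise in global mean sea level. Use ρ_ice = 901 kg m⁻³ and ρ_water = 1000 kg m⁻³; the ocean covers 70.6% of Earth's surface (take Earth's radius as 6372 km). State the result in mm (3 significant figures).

≈ 31.9 mm

Vinis: 0.33 × 3.48×10^4 Gt = 1.148×10^16 kg; dividing by ρ_w = 1000 kg m⁻³ gives 1.148×10^13 m³ of water.
Noror: 0.33 × 10.6 km³ × (901/1000) = 3.152 km³ of water.
Total added water ≈ 1.149×10^13 m³ over 3.60×10^14 m² → Δh = 0.0319 m = 31.9 mm.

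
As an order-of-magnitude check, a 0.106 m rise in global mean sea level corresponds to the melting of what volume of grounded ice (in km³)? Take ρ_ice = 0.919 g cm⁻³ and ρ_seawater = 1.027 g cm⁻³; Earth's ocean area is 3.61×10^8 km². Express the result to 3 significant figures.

Required water volume = Δh × A = 0.106 m × 3.61×10^14 m² = 3.827×10^13 m³ = 3.827×10^4 km³.
Ice volume = water volume × ρ_w/ρ_ice = 3.827×10^4 × 1027/919 = 4.28×10^4 km³.

≈ 4.28×10^4 km³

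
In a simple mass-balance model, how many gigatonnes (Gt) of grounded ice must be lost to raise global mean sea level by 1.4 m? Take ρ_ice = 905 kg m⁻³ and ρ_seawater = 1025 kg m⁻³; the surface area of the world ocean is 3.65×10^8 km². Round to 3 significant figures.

≈ 5.24×10^5 Gt

Required water volume = Δh × A = 1.4 m × 3.65×10^14 m² = 5.110×10^14 m³.
ρ_w = 1025 kg m⁻³, so the mass of water = 5.110×10^14 m³ × 1025 kg m⁻³ = 5.238×10^17 kg = 5.24×10^5 Gt (and the same mass of ice, by conservation).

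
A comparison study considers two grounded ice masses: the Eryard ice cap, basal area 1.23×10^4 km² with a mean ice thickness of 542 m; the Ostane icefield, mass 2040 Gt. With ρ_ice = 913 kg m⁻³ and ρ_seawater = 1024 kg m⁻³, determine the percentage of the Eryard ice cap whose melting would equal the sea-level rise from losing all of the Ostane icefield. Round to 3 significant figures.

≈ 33.5 %

Equal sea-level rise means equal mass of meltwater, i.e. equal mass of ice lost.
Ice mass of Ostane: 2.040×10^15 kg; ice mass of Eryard: 6.087×10^15 kg.
Fraction required = 2.040×10^15 / 6.087×10^15 = 0.335 → 33.5 %.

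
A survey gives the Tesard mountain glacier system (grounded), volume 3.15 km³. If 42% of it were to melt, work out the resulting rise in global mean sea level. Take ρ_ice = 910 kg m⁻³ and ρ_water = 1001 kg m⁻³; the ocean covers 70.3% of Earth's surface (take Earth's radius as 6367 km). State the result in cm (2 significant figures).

Tesard: 0.42 × 3.15 km³ × (910/1001) = 1.203 km³ of water.
Spread over 3.58×10^14 m² of ocean, Δh = 1.203×10^9 / 3.58×10^14 = 3.36×10^-6 m = 3.4×10^-4 cm.

≈ 3.4×10^-4 cm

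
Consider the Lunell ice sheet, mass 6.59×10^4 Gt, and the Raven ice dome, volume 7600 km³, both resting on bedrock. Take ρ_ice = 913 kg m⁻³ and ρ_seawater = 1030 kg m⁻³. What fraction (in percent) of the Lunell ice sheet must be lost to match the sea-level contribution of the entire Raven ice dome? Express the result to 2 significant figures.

≈ 11 %

Equal sea-level rise means equal mass of meltwater, i.e. equal mass of ice lost.
Ice mass of Raven: 6.939×10^15 kg; ice mass of Lunell: 6.590×10^16 kg.
Fraction required = 6.939×10^15 / 6.590×10^16 = 0.105 → 11 %.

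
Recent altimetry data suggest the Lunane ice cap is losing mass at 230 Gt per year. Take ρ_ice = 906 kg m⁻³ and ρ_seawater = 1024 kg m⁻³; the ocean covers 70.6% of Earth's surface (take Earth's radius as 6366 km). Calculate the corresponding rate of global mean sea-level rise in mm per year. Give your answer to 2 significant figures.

ρ_w = 1024 kg m⁻³. Annual water volume added = 230 Gt / ρ_w = 2.300×10^14 kg / 1024 kg m⁻³ = 2.246×10^11 m³.
Δh per year = 2.246×10^11 / 3.60×10^14 = 6.25×10^-4 m = 0.62 mm.

≈ 0.62 mm/yr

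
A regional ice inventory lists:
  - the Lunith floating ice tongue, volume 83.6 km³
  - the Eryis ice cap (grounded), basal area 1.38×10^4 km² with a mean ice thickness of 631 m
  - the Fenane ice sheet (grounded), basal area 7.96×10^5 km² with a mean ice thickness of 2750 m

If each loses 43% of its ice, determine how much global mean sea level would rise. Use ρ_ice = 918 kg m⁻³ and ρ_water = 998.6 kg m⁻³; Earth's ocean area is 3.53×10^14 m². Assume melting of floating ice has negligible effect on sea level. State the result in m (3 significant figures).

≈ 2.46 m

The Lunith floating ice tongue is floating and already displaces its own weight of water, so its melt adds essentially nothing to sea level.
Eryis: ice volume = 1.38×10^4 km² × 631 m = 8708 km³; 0.43 × 8708 × (918/998.6) = 3442 km³ of water.
Fenane: ice volume = 7.96×10^5 km² × 2750 m = 2.189×10^6 km³; 0.43 × 2.189×10^6 × (918/998.6) = 8.653×10^5 km³ of water.
Total added water ≈ 8.687×10^14 m³ over 3.53×10^14 m² → Δh = 2.46 m.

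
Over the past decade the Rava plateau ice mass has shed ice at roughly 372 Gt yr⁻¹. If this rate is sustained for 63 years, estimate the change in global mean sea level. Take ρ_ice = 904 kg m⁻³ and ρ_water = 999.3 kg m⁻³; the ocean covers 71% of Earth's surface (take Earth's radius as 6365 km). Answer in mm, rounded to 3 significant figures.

Total mass lost = 372 Gt/yr × 63 yr = 2.344×10^4 Gt = 2.344×10^16 kg.
ρ_w = 999.3 kg m⁻³, so water volume = 2.344×10^16 / 999.3 = 2.345×10^13 m³.
Δh = 2.345×10^13 / 3.61×10^14 = 0.0649 m = 64.9 mm.

≈ 64.9 mm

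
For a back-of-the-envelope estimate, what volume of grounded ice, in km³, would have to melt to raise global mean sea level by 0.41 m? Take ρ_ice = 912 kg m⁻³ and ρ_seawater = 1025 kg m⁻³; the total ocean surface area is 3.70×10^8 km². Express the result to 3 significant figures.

≈ 1.70×10^5 km³

Required water volume = Δh × A = 0.41 m × 3.70×10^14 m² = 1.517×10^14 m³ = 1.517×10^5 km³.
Ice volume = water volume × ρ_w/ρ_ice = 1.517×10^5 × 1025/912 = 1.70×10^5 km³.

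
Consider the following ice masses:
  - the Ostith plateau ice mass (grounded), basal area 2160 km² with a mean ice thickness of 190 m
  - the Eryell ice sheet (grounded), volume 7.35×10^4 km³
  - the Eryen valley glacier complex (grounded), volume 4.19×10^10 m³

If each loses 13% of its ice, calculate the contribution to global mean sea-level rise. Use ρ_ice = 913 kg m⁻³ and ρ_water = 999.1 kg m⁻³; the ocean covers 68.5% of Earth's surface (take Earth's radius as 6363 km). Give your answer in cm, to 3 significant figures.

Ostith: ice volume = 2160 km² × 190 m = 410.4 km³; 0.13 × 410.4 × (913/999.1) = 48.75 km³ of water.
Eryell: 0.13 × 7.35×10^4 km³ × (913/999.1) = 8732 km³ of water.
Eryen: 0.13 × 4.19×10^10 m³ × (913/999.1) = 4.978×10^9 m³ of water.
Total added water ≈ 8.785×10^12 m³ over 3.49×10^14 m² → Δh = 0.0252 m = 2.52 cm.

≈ 2.52 cm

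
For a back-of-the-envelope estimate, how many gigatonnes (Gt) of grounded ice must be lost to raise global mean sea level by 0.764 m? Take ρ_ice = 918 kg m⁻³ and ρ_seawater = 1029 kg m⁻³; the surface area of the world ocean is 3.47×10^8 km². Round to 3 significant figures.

≈ 2.73×10^5 Gt

Required water volume = Δh × A = 0.764 m × 3.47×10^14 m² = 2.651×10^14 m³.
ρ_w = 1029 kg m⁻³, so the mass of water = 2.651×10^14 m³ × 1029 kg m⁻³ = 2.728×10^17 kg = 2.73×10^5 Gt (and the same mass of ice, by conservation).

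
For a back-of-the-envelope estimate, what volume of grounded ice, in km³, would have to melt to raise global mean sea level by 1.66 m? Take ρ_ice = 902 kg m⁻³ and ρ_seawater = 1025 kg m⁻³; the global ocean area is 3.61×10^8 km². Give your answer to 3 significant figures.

≈ 6.81×10^5 km³

Required water volume = Δh × A = 1.66 m × 3.61×10^14 m² = 5.993×10^14 m³ = 5.993×10^5 km³.
Ice volume = water volume × ρ_w/ρ_ice = 5.993×10^5 × 1025/902 = 6.81×10^5 km³.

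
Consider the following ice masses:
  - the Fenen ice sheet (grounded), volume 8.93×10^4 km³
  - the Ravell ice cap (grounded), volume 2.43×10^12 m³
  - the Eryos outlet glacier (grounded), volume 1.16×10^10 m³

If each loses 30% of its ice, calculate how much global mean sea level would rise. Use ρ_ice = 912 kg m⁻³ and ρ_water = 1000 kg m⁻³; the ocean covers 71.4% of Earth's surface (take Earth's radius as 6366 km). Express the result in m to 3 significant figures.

≈ 0.0690 m

Fenen: 0.3 × 8.93×10^4 km³ × (912/1000) = 2.443×10^4 km³ of water.
Ravell: 0.3 × 2.43×10^12 m³ × (912/1000) = 6.648×10^11 m³ of water.
Eryos: 0.3 × 1.16×10^10 m³ × (912/1000) = 3.174×10^9 m³ of water.
Total added water ≈ 2.510×10^13 m³ over 3.64×10^14 m² → Δh = 0.0690 m.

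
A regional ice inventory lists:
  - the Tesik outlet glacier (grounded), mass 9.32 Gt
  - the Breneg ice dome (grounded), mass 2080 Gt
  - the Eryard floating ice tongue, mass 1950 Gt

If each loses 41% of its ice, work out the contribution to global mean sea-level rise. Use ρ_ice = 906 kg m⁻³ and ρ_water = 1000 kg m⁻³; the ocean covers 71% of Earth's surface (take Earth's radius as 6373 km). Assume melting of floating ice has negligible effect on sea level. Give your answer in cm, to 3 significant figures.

Tesik: 0.41 × 9.32 Gt = 3.821×10^12 kg; dividing by ρ_w = 1000 kg m⁻³ gives 3.821×10^9 m³ of water.
Breneg: 0.41 × 2080 Gt = 8.528×10^14 kg; dividing by ρ_w = 1000 kg m⁻³ gives 8.528×10^11 m³ of water.
The Eryard floating ice tongue is floating and already displaces its own weight of water, so its melt adds essentially nothing to sea level.
Total added water ≈ 8.566×10^11 m³ over 3.62×10^14 m² → Δh = 2.36×10^-3 m = 0.236 cm.

≈ 0.236 cm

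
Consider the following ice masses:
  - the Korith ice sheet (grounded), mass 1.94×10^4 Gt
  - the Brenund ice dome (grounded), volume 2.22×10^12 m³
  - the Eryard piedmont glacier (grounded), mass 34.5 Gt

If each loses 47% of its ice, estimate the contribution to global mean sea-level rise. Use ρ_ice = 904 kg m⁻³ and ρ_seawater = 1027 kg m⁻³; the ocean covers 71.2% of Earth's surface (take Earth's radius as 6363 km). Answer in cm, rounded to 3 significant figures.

Korith: 0.47 × 1.94×10^4 Gt = 9.118×10^15 kg; dividing by ρ_w = 1027 kg m⁻³ gives 8.878×10^12 m³ of water.
Brenund: 0.47 × 2.22×10^12 m³ × (904/1027) = 9.184×10^11 m³ of water.
Eryard: 0.47 × 34.5 Gt = 1.622×10^13 kg; dividing by ρ_w = 1027 kg m⁻³ gives 1.579×10^10 m³ of water.
Total added water ≈ 9.813×10^12 m³ over 3.62×10^14 m² → Δh = 0.0271 m = 2.71 cm.

≈ 2.71 cm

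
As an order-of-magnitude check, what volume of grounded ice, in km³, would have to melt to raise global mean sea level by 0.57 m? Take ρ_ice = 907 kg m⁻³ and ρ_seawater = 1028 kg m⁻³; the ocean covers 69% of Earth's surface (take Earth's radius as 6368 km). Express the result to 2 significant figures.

Required water volume = Δh × A = 0.57 m × 3.52×10^14 m² = 2.004×10^14 m³ = 2.004×10^5 km³.
Ice volume = water volume × ρ_w/ρ_ice = 2.004×10^5 × 1028/907 = 2.3×10^5 km³.

≈ 2.3×10^5 km³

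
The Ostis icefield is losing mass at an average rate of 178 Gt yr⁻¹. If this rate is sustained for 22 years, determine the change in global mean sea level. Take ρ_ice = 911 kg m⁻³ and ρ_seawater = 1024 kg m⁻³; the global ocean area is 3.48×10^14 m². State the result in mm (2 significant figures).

≈ 11 mm

Total mass lost = 178 Gt/yr × 22 yr = 3916 Gt = 3.916×10^15 kg.
ρ_w = 1024 kg m⁻³, so water volume = 3.916×10^15 / 1024 = 3.824×10^12 m³.
Δh = 3.824×10^12 / 3.48×10^14 = 0.0110 m = 11 mm.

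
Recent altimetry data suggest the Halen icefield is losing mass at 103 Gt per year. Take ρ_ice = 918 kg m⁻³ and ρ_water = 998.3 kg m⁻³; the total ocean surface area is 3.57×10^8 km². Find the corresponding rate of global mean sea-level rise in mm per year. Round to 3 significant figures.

≈ 0.289 mm/yr

ρ_w = 998.3 kg m⁻³. Annual water volume added = 103 Gt / ρ_w = 1.030×10^14 kg / 998.3 kg m⁻³ = 1.032×10^11 m³.
Δh per year = 1.032×10^11 / 3.57×10^14 = 2.89×10^-4 m = 0.289 mm.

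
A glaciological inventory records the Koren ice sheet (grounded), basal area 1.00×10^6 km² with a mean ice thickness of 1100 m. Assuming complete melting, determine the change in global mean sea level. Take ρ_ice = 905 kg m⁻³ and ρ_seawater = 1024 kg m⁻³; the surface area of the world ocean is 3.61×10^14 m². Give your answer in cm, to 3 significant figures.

Koren: ice volume = 1.00×10^6 km² × 1100 m = 1.100×10^6 km³; 1.100×10^6 × (905/1024) = 9.722×10^5 km³ of water.
Spread over 3.61×10^14 m² of ocean, Δh = 9.722×10^14 / 3.61×10^14 = 2.69 m = 269 cm.

≈ 269 cm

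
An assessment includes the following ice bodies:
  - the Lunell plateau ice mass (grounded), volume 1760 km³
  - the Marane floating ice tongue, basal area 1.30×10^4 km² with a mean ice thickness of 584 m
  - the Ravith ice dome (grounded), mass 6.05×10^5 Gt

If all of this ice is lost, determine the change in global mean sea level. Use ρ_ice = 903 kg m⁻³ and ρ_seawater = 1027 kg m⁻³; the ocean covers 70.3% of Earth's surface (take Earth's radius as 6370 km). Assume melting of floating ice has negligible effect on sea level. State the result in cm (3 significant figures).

Lunell: 1760 km³ × (903/1027) = 1547 km³ of water.
The Marane floating ice tongue is floating and already displaces its own weight of water, so its melt adds essentially nothing to sea level.
Ravith: 6.05×10^5 Gt = 6.050×10^17 kg; dividing by ρ_w = 1027 kg m⁻³ gives 5.891×10^14 m³ of water.
Total added water ≈ 5.906×10^14 m³ over 3.58×10^14 m² → Δh = 1.65 m = 165 cm.

≈ 165 cm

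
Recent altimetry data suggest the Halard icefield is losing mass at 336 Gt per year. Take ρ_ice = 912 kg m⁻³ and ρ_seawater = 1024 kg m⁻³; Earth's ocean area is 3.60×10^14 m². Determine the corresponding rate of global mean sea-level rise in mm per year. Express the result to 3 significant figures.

≈ 0.911 mm/yr

ρ_w = 1024 kg m⁻³. Annual water volume added = 336 Gt / ρ_w = 3.360×10^14 kg / 1024 kg m⁻³ = 3.281×10^11 m³.
Δh per year = 3.281×10^11 / 3.60×10^14 = 9.11×10^-4 m = 0.911 mm.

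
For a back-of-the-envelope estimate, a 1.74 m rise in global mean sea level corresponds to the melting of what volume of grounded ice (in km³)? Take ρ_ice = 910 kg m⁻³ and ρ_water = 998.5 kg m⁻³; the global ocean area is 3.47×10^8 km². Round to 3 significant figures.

≈ 6.62×10^5 km³

Required water volume = Δh × A = 1.74 m × 3.47×10^14 m² = 6.038×10^14 m³ = 6.038×10^5 km³.
Ice volume = water volume × ρ_w/ρ_ice = 6.038×10^5 × 998.5/910 = 6.62×10^5 km³.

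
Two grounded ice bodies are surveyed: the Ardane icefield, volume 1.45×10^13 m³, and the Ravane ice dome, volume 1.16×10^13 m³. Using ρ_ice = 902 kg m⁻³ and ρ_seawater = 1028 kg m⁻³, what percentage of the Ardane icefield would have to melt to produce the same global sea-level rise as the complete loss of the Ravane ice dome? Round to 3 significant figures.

≈ 80.0 %

Equal sea-level rise means equal mass of meltwater, i.e. equal mass of ice lost.
Ice mass of Ravane: 1.046×10^16 kg; ice mass of Ardane: 1.308×10^16 kg.
Fraction required = 1.046×10^16 / 1.308×10^16 = 0.800 → 80.0 %.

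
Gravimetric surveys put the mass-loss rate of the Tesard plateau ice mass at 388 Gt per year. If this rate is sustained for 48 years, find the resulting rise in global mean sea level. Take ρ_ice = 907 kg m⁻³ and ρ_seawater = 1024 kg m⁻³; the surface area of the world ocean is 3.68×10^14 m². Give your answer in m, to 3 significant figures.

Total mass lost = 388 Gt/yr × 48 yr = 1.862×10^4 Gt = 1.862×10^16 kg.
ρ_w = 1024 kg m⁻³, so water volume = 1.862×10^16 / 1024 = 1.819×10^13 m³.
Δh = 1.819×10^13 / 3.68×10^14 = 0.0494 m.

≈ 0.0494 m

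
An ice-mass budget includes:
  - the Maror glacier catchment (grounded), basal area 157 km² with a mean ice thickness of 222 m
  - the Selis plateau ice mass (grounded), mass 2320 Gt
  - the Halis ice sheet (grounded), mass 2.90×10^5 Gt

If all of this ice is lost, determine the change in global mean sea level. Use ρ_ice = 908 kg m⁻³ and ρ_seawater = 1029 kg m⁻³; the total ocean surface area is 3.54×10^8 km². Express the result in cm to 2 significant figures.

Maror: ice volume = 157 km² × 222 m = 34.85 km³; 34.85 × (908/1029) = 30.76 km³ of water.
Selis: 2320 Gt = 2.320×10^15 kg; dividing by ρ_w = 1029 kg m⁻³ gives 2.255×10^12 m³ of water.
Halis: 2.90×10^5 Gt = 2.900×10^17 kg; dividing by ρ_w = 1029 kg m⁻³ gives 2.818×10^14 m³ of water.
Total added water ≈ 2.841×10^14 m³ over 3.54×10^14 m² → Δh = 0.803 m = 80 cm.

≈ 80 cm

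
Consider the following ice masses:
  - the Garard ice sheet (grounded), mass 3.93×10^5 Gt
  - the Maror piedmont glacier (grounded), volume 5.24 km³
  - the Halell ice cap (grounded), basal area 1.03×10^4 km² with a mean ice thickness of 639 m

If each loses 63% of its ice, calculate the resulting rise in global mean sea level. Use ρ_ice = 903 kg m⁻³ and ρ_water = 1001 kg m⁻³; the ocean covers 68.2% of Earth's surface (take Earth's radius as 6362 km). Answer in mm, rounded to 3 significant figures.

Garard: 0.63 × 3.93×10^5 Gt = 2.476×10^17 kg; dividing by ρ_w = 1001 kg m⁻³ gives 2.473×10^14 m³ of water.
Maror: 0.63 × 5.24 km³ × (903/1001) = 2.978 km³ of water.
Halell: ice volume = 1.03×10^4 km² × 639 m = 6582 km³; 0.63 × 6582 × (903/1001) = 3741 km³ of water.
Total added water ≈ 2.511×10^14 m³ over 3.47×10^14 m² → Δh = 0.724 m = 724 mm.

≈ 724 mm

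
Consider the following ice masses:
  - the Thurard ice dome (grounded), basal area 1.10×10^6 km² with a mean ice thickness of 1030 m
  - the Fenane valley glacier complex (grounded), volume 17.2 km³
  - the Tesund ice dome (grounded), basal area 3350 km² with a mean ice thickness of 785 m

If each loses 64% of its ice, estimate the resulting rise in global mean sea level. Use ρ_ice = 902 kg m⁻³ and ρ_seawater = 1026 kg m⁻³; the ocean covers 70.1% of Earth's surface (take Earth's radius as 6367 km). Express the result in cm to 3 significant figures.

≈ 179 cm

Thurard: ice volume = 1.10×10^6 km² × 1030 m = 1.133×10^6 km³; 0.64 × 1.133×10^6 × (902/1026) = 6.375×10^5 km³ of water.
Fenane: 0.64 × 17.2 km³ × (902/1026) = 9.678 km³ of water.
Tesund: ice volume = 3350 km² × 785 m = 2630 km³; 0.64 × 2630 × (902/1026) = 1480 km³ of water.
Total added water ≈ 6.390×10^14 m³ over 3.57×10^14 m² → Δh = 1.79 m = 179 cm.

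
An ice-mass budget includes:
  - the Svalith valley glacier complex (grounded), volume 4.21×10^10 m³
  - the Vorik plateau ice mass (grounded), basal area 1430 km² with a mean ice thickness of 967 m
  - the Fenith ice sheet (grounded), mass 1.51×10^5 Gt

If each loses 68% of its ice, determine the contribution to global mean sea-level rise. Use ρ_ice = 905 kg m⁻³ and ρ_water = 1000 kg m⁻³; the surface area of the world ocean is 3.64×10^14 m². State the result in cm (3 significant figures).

≈ 28.4 cm

Svalith: 0.68 × 4.21×10^10 m³ × (905/1000) = 2.591×10^10 m³ of water.
Vorik: ice volume = 1430 km² × 967 m = 1383 km³; 0.68 × 1383 × (905/1000) = 851.0 km³ of water.
Fenith: 0.68 × 1.51×10^5 Gt = 1.027×10^17 kg; dividing by ρ_w = 1000 kg m⁻³ gives 1.027×10^14 m³ of water.
Total added water ≈ 1.036×10^14 m³ over 3.64×10^14 m² → Δh = 0.284 m = 28.4 cm.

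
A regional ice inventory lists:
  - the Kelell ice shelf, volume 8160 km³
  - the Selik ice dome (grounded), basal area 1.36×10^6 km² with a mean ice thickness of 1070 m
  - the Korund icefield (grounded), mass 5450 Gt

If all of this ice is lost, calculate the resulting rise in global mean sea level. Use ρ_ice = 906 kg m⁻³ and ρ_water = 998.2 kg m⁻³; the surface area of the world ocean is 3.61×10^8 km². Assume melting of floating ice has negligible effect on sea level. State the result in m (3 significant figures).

The Kelell ice shelf is floating and already displaces its own weight of water, so its melt adds essentially nothing to sea level.
Selik: ice volume = 1.36×10^6 km² × 1070 m = 1.455×10^6 km³; 1.455×10^6 × (906/998.2) = 1.321×10^6 km³ of water.
Korund: 5450 Gt = 5.450×10^15 kg; dividing by ρ_w = 998.2 kg m⁻³ gives 5.460×10^12 m³ of water.
Total added water ≈ 1.326×10^15 m³ over 3.61×10^14 m² → Δh = 3.67 m.

≈ 3.67 m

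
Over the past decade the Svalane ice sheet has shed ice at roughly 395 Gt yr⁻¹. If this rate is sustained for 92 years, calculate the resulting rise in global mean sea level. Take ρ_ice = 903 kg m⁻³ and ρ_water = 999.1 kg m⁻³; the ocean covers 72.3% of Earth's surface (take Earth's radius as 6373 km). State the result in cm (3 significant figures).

Total mass lost = 395 Gt/yr × 92 yr = 3.634×10^4 Gt = 3.634×10^16 kg.
ρ_w = 999.1 kg m⁻³, so water volume = 3.634×10^16 / 999.1 = 3.637×10^13 m³.
Δh = 3.637×10^13 / 3.69×10^14 = 0.0986 m = 9.86 cm.

≈ 9.86 cm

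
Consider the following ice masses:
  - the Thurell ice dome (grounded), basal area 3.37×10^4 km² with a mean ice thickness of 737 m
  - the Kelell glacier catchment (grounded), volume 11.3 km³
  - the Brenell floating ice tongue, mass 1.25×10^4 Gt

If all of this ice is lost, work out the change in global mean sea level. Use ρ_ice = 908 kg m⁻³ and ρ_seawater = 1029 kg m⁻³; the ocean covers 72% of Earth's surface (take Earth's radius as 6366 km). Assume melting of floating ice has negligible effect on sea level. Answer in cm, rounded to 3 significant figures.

Thurell: ice volume = 3.37×10^4 km² × 737 m = 2.484×10^4 km³; 2.484×10^4 × (908/1029) = 2.192×10^4 km³ of water.
Kelell: 11.3 km³ × (908/1029) = 9.971 km³ of water.
The Brenell floating ice tongue is floating and already displaces its own weight of water, so its melt adds essentially nothing to sea level.
Total added water ≈ 2.193×10^13 m³ over 3.67×10^14 m² → Δh = 0.0598 m = 5.98 cm.

≈ 5.98 cm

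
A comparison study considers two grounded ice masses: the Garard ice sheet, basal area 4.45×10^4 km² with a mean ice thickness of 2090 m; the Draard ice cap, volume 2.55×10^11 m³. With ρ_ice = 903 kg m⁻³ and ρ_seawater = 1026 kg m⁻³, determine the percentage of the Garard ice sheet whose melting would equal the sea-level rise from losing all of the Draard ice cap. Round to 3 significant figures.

≈ 0.274 %

Equal sea-level rise means equal mass of meltwater, i.e. equal mass of ice lost.
Ice mass of Draard: 2.303×10^14 kg; ice mass of Garard: 8.398×10^16 kg.
Fraction required = 2.303×10^14 / 8.398×10^16 = 2.74×10^-3 → 0.274 %.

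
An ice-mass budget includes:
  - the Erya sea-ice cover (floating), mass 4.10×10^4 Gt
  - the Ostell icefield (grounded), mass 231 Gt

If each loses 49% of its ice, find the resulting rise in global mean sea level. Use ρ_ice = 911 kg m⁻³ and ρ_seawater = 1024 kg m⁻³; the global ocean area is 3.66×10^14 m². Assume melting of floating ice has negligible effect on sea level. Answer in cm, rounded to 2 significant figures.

The Erya sea-ice cover is floating and already displaces its own weight of water, so its melt adds essentially nothing to sea level.
Ostell: 0.49 × 231 Gt = 1.132×10^14 kg; dividing by ρ_w = 1024 kg m⁻³ gives 1.105×10^11 m³ of water.
Total added water ≈ 1.105×10^11 m³ over 3.66×10^14 m² → Δh = 3.02×10^-4 m = 0.030 cm.

≈ 0.030 cm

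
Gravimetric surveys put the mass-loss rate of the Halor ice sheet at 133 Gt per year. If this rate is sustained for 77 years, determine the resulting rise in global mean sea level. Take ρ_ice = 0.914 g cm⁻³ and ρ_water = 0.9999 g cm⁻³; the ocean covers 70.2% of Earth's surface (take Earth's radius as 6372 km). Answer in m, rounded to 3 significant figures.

≈ 0.0286 m

Total mass lost = 133 Gt/yr × 77 yr = 1.024×10^4 Gt = 1.024×10^16 kg.
ρ_w = 0.9999 g cm⁻³ = 999.9 kg m⁻³, so water volume = 1.024×10^16 / 999.9 = 1.024×10^13 m³.
Δh = 1.024×10^13 / 3.58×10^14 = 0.0286 m.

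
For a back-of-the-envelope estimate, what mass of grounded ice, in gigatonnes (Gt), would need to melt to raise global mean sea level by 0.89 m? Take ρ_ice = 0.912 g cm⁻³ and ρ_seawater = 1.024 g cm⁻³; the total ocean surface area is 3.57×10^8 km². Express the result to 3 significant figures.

Required water volume = Δh × A = 0.89 m × 3.57×10^14 m² = 3.177×10^14 m³.
ρ_w = 1.024 g cm⁻³ = 1024 kg m⁻³, so the mass of water = 3.177×10^14 m³ × 1024 kg m⁻³ = 3.254×10^17 kg = 3.25×10^5 Gt (and the same mass of ice, by conservation).

≈ 3.25×10^5 Gt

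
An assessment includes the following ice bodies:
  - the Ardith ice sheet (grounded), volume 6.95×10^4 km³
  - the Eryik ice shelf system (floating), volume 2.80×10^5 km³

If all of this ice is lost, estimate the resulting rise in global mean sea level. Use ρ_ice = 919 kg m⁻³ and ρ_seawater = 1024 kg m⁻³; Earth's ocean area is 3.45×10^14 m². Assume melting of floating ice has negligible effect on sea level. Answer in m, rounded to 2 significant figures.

Ardith: 6.95×10^4 km³ × (919/1024) = 6.237×10^4 km³ of water.
The Eryik ice shelf system is floating and already displaces its own weight of water, so its melt adds essentially nothing to sea level.
Total added water ≈ 6.237×10^13 m³ over 3.45×10^14 m² → Δh = 0.181 m.

≈ 0.18 m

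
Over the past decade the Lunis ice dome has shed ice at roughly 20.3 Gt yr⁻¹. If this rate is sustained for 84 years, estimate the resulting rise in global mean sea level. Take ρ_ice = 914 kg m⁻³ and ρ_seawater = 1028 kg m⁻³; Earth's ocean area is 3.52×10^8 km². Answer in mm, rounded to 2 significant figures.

Total mass lost = 20.3 Gt/yr × 84 yr = 1705 Gt = 1.705×10^15 kg.
ρ_w = 1028 kg m⁻³, so water volume = 1.705×10^15 / 1028 = 1.659×10^12 m³.
Δh = 1.659×10^12 / 3.52×10^14 = 4.71×10^-3 m = 4.7 mm.

≈ 4.7 mm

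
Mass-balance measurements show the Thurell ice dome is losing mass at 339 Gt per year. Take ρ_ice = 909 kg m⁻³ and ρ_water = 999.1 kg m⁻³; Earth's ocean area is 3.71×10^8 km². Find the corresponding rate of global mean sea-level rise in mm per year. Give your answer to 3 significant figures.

≈ 0.915 mm/yr

ρ_w = 999.1 kg m⁻³. Annual water volume added = 339 Gt / ρ_w = 3.390×10^14 kg / 999.1 kg m⁻³ = 3.393×10^11 m³.
Δh per year = 3.393×10^11 / 3.71×10^14 = 9.15×10^-4 m = 0.915 mm.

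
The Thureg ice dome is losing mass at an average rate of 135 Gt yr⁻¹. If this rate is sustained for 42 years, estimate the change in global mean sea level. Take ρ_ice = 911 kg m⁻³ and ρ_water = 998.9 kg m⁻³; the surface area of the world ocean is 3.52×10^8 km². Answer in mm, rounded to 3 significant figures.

≈ 16.1 mm

Total mass lost = 135 Gt/yr × 42 yr = 5670 Gt = 5.670×10^15 kg.
ρ_w = 998.9 kg m⁻³, so water volume = 5.670×10^15 / 998.9 = 5.676×10^12 m³.
Δh = 5.676×10^12 / 3.52×10^14 = 0.0161 m = 16.1 mm.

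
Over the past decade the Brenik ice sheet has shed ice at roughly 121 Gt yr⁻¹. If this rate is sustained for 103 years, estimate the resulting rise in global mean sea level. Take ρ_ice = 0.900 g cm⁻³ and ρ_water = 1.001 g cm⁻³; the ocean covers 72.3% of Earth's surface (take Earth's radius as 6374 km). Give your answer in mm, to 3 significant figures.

≈ 33.7 mm

Total mass lost = 121 Gt/yr × 103 yr = 1.246×10^4 Gt = 1.246×10^16 kg.
ρ_w = 1.001 g cm⁻³ = 1001 kg m⁻³, so water volume = 1.246×10^16 / 1001 = 1.245×10^13 m³.
Δh = 1.245×10^13 / 3.69×10^14 = 0.0337 m = 33.7 mm.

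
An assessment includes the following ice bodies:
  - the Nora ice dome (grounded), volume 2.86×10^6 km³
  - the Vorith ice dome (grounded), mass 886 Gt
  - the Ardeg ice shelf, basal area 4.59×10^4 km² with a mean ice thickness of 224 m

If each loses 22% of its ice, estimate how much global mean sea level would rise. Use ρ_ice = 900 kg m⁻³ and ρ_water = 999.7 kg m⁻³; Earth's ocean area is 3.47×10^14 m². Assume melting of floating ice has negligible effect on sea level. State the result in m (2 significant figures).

Nora: 0.22 × 2.86×10^6 km³ × (900/999.7) = 5.664×10^5 km³ of water.
Vorith: 0.22 × 886 Gt = 1.949×10^14 kg; dividing by ρ_w = 999.7 kg m⁻³ gives 1.950×10^11 m³ of water.
The Ardeg ice shelf is floating and already displaces its own weight of water, so its melt adds essentially nothing to sea level.
Total added water ≈ 5.666×10^14 m³ over 3.47×10^14 m² → Δh = 1.63 m.

≈ 1.6 m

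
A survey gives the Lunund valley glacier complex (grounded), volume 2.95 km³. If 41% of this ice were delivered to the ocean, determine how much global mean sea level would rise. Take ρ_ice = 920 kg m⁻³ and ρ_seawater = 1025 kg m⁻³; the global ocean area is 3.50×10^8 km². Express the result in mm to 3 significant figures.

≈ 3.10×10^-3 mm

Lunund: 0.41 × 2.95 km³ × (920/1025) = 1.086 km³ of water.
Spread over 3.50×10^14 m² of ocean, Δh = 1.086×10^9 / 3.50×10^14 = 3.10×10^-6 m = 3.10×10^-3 mm.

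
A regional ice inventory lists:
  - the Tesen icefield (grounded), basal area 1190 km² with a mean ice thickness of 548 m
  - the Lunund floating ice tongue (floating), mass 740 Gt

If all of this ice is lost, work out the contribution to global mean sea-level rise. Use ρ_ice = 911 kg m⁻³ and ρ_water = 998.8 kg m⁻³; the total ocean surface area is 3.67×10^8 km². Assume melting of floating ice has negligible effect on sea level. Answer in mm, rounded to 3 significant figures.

Tesen: ice volume = 1190 km² × 548 m = 652.1 km³; 652.1 × (911/998.8) = 594.8 km³ of water.
The Lunund floating ice tongue is floating and already displaces its own weight of water, so its melt adds essentially nothing to sea level.
Total added water ≈ 5.948×10^11 m³ over 3.67×10^14 m² → Δh = 1.62×10^-3 m = 1.62 mm.

≈ 1.62 mm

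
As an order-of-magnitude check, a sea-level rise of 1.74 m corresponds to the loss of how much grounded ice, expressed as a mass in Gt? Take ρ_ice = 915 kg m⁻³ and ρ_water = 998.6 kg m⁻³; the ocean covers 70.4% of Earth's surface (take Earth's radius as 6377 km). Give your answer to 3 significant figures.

≈ 6.25×10^5 Gt

Required water volume = Δh × A = 1.74 m × 3.60×10^14 m² = 6.260×10^14 m³.
ρ_w = 998.6 kg m⁻³, so the mass of water = 6.260×10^14 m³ × 998.6 kg m⁻³ = 6.251×10^17 kg = 6.25×10^5 Gt (and the same mass of ice, by conservation).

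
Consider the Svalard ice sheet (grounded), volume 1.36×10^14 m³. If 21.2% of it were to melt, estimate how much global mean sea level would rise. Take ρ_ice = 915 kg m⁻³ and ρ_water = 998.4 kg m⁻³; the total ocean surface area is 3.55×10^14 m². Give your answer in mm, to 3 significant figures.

Svalard: 0.212 × 1.36×10^14 m³ × (915/998.4) = 2.642×10^13 m³ of water.
Spread over 3.55×10^14 m² of ocean, Δh = 2.642×10^13 / 3.55×10^14 = 0.0744 m = 74.4 mm.

≈ 74.4 mm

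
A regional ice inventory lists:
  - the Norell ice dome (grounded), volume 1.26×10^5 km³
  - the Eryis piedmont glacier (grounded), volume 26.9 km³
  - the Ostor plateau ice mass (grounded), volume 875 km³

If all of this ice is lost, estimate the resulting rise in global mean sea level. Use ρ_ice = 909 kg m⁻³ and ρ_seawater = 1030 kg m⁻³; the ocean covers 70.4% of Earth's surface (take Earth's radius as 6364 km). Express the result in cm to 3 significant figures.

Norell: 1.26×10^5 km³ × (909/1030) = 1.112×10^5 km³ of water.
Eryis: 26.9 km³ × (909/1030) = 23.74 km³ of water.
Ostor: 875 km³ × (909/1030) = 772.2 km³ of water.
Total added water ≈ 1.120×10^14 m³ over 3.58×10^14 m² → Δh = 0.313 m = 31.3 cm.

≈ 31.3 cm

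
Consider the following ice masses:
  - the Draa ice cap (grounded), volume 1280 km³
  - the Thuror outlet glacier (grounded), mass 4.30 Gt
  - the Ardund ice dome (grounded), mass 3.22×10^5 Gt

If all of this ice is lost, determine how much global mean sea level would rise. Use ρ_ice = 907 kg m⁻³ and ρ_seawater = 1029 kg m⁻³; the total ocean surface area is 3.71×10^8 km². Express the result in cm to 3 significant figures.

Draa: 1280 km³ × (907/1029) = 1128 km³ of water.
Thuror: 4.30 Gt = 4.300×10^12 kg; dividing by ρ_w = 1029 kg m⁻³ gives 4.179×10^9 m³ of water.
Ardund: 3.22×10^5 Gt = 3.220×10^17 kg; dividing by ρ_w = 1029 kg m⁻³ gives 3.129×10^14 m³ of water.
Total added water ≈ 3.141×10^14 m³ over 3.71×10^14 m² → Δh = 0.847 m = 84.7 cm.

≈ 84.7 cm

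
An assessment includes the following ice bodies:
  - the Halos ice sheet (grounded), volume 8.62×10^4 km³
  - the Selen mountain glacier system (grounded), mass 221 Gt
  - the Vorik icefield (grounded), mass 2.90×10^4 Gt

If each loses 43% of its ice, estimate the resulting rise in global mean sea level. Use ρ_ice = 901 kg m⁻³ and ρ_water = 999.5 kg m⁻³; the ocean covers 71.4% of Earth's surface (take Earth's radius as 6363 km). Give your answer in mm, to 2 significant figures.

≈ 130 mm

Halos: 0.43 × 8.62×10^4 km³ × (901/999.5) = 3.341×10^4 km³ of water.
Selen: 0.43 × 221 Gt = 9.503×10^13 kg; dividing by ρ_w = 999.5 kg m⁻³ gives 9.508×10^10 m³ of water.
Vorik: 0.43 × 2.90×10^4 Gt = 1.247×10^16 kg; dividing by ρ_w = 999.5 kg m⁻³ gives 1.248×10^13 m³ of water.
Total added water ≈ 4.598×10^13 m³ over 3.63×10^14 m² → Δh = 0.127 m = 130 mm.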